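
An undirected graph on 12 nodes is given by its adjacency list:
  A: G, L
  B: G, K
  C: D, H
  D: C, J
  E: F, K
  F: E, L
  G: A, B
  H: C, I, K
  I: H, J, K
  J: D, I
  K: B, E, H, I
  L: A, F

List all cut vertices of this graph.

Removing K increases the component count from 1 to 2, so K is a cut vertex.
By contrast removing J leaves 1 component; it is not a cut vertex. No other vertex is a cut vertex either.

K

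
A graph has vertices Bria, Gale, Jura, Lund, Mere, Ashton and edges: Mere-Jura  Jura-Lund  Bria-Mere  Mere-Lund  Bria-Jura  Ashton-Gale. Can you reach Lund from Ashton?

No

The component containing Ashton is {Gale, Ashton}, and Lund is not in it.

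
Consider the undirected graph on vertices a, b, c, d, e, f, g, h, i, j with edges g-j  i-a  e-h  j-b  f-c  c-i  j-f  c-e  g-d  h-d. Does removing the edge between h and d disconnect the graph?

No

After removing h-d, the path h-e-c-f-j-g-d still connects them, so the edge is not a bridge.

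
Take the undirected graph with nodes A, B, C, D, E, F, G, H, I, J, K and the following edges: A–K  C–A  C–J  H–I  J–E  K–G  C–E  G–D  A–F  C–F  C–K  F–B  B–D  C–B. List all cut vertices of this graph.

C

Removing C increases the component count from 2 to 3, so C is a cut vertex.
By contrast removing G leaves 2 components; it is not a cut vertex. No other vertex is a cut vertex either.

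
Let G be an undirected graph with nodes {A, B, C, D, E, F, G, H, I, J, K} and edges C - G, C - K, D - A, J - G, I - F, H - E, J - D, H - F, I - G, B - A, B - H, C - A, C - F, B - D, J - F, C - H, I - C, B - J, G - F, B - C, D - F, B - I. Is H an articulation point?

Yes

Deleting H raises the number of components from 1 to 2, so H is a cut vertex.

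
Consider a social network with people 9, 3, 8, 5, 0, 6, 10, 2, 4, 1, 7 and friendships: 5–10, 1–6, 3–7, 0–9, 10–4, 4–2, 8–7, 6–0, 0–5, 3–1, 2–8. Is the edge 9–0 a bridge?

Yes

Removing 9–0 leaves no path between 9 and 0: the component count goes from 1 to 2. So it is a bridge.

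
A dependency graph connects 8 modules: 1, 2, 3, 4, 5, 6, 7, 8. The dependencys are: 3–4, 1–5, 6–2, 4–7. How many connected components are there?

4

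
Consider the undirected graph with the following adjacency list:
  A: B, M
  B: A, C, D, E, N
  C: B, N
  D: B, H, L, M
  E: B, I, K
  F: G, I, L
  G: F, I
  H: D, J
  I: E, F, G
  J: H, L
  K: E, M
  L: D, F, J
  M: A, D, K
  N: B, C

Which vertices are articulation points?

Removing B increases the component count from 1 to 2, so B is a cut vertex.
By contrast removing E leaves 1 component; it is not a cut vertex. No other vertex is a cut vertex either.

B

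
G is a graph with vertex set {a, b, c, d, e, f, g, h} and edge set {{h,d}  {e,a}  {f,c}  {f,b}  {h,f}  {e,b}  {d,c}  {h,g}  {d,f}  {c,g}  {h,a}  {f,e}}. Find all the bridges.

none

The edges on the cycle h-d-c-f-h are not bridges since each lies on that cycle.
Every edge lies on some cycle, so there are no bridges.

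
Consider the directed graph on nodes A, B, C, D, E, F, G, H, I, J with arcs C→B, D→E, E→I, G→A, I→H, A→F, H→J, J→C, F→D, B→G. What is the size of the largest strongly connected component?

10

{A, B, C, D, E, F, G, H, I, J} are all mutually reachable — one SCC of size 10.
The largest has 10 vertices.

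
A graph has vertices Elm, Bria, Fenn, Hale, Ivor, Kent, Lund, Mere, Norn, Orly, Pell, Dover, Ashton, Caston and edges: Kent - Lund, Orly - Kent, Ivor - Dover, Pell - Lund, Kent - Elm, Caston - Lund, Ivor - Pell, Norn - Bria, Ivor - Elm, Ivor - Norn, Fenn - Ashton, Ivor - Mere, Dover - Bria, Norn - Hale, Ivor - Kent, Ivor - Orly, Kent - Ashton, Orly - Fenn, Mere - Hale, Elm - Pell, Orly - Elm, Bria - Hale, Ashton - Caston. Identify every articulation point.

Ivor

Removing Ivor increases the component count from 1 to 2, so Ivor is a cut vertex.
By contrast removing Lund leaves 1 component; it is not a cut vertex. No other vertex is a cut vertex either.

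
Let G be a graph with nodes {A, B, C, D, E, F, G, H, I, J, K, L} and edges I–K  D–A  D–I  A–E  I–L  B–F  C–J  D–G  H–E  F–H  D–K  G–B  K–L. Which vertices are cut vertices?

Removing D increases the component count from 2 to 3, so D is a cut vertex.
By contrast removing C leaves 2 components; it is not a cut vertex. No other vertex is a cut vertex either.

D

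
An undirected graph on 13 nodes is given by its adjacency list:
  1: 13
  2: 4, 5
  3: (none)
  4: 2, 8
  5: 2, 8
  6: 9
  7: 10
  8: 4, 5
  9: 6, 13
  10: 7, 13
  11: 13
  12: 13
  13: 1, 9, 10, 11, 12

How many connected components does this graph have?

3

3 is isolated — a component by itself.
Starting from 2 we can reach 2, 4, 5, 8. That is one component of size 4.
Starting from 1 we can reach 1, 6, 7, 9, 10, 11, 12, 13. That is one component of size 8.
Total: 3 components.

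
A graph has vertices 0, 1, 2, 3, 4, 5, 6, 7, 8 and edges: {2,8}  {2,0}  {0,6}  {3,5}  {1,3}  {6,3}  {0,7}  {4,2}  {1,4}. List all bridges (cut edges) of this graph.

The edges on the cycle 1-4-2-0-6-3-1 are not bridges since each lies on that cycle.
But removing 7 - 0 disconnects 7 from 0; removing 3 - 5 disconnects 3 from 5; removing 2 - 8 disconnects 2 from 8 — these are bridges.

0-7, 2-8, 3-5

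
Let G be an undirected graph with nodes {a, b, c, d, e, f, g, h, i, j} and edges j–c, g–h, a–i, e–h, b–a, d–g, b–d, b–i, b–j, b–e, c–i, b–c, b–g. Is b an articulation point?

Yes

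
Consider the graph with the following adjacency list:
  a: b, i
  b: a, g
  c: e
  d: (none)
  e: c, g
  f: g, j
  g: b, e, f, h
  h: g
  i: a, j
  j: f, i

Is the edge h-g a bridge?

Removing h-g leaves no path between h and g: the component count goes from 2 to 3. So it is a bridge.

Yes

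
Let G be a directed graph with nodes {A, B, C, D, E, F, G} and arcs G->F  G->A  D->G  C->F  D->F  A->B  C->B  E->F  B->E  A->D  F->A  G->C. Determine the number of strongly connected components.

{A, B, C, D, E, F, G} are all mutually reachable — one SCC of size 7.
That gives 1 strongly connected component.

1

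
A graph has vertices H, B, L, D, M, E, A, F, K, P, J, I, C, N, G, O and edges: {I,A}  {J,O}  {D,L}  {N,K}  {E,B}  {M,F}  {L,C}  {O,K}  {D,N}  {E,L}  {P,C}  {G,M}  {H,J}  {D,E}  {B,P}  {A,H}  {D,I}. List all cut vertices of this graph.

D, M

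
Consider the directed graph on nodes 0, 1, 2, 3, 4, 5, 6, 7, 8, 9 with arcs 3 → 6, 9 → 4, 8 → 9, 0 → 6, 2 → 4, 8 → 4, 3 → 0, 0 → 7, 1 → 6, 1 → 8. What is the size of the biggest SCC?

{1} is an SCC by itself.
{0} is an SCC by itself.
{4} is an SCC by itself.
{2} is an SCC by itself.
{6} is an SCC by itself.
(and 5 more singleton SCCs)
The largest has 1 vertex.

1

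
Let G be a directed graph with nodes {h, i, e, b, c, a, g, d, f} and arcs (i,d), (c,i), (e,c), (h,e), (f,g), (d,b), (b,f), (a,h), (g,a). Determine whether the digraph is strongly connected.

Yes

From c we can reach every vertex (a, b, c, d, e, f, g, h, i), and every vertex can reach c (a, b, c, d, e, f, g, h, i). So the whole graph is one strongly connected component.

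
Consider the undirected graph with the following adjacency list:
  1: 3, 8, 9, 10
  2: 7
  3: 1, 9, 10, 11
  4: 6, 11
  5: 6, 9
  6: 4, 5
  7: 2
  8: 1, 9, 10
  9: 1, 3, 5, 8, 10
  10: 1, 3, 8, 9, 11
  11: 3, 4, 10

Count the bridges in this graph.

1

The edges on the cycle 9-10-11-4-6-5-9 are not bridges since each lies on that cycle.
But removing 2-7 disconnects 2 from 7 — this is a bridge.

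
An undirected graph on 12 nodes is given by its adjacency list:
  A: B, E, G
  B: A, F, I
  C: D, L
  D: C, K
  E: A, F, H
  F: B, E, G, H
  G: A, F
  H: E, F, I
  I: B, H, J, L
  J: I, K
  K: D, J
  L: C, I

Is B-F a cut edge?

No

After removing B-F, the path B-I-H-F still connects them, so the edge is not a bridge.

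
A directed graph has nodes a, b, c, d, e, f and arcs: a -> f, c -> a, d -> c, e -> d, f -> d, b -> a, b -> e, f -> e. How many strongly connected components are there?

2

{a, c, d, e, f} are all mutually reachable — one SCC of size 5.
{b} is an SCC by itself.
That gives 2 strongly connected components.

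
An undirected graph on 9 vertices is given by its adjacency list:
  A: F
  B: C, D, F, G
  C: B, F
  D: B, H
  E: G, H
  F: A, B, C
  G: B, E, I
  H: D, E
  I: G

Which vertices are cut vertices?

Removing B increases the component count from 1 to 2, so B is a cut vertex.
Removing F increases the component count from 1 to 2, so F is a cut vertex.
Removing G increases the component count from 1 to 2, so G is a cut vertex.
By contrast removing E leaves 1 component; it is not a cut vertex. No other vertex is a cut vertex either.

B, F, G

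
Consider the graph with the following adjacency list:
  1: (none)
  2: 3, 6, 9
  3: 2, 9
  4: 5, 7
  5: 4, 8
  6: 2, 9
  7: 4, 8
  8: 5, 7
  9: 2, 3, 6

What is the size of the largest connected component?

4

1 is isolated — a component by itself.
Starting from 2 we can reach 2, 3, 6, 9. That is one component of size 4.
Starting from 4 we can reach 4, 5, 7, 8. That is one component of size 4.
The largest has 4 vertices.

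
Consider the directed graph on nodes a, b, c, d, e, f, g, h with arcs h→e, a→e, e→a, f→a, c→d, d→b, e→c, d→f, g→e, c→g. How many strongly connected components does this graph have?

3

{a, c, d, e, f, g} are all mutually reachable — one SCC of size 6.
{b} is an SCC by itself.
{h} is an SCC by itself.
That gives 3 strongly connected components.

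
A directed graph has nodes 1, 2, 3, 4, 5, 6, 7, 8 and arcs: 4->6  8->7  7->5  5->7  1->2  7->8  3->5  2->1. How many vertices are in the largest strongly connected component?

{5, 7, 8} are all mutually reachable — one SCC of size 3.
{1, 2} are all mutually reachable — one SCC of size 2.
{6} is an SCC by itself.
{3} is an SCC by itself.
{4} is an SCC by itself.
The largest has 3 vertices.

3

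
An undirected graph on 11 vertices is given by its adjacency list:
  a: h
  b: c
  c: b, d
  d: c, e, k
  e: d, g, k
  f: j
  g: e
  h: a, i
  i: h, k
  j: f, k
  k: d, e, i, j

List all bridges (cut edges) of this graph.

The edges on the cycle e-d-k-e are not bridges since each lies on that cycle.
But removing d-c disconnects d from c; removing e-g disconnects e from g; removing h-i disconnects h from i; removing k-i disconnects k from i — these are bridges.
In total 8 edges are bridges.

a-h, b-c, c-d, e-g, f-j, h-i, i-k, j-k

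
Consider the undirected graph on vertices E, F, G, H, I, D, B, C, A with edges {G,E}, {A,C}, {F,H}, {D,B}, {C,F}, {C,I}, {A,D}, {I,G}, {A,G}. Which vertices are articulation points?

A, C, D, F, G

Removing A increases the component count from 1 to 2, so A is a cut vertex.
Removing C increases the component count from 1 to 2, so C is a cut vertex.
Removing D increases the component count from 1 to 2, so D is a cut vertex.
Likewise F, G are cut vertices.
By contrast removing E leaves 1 component; it is not a cut vertex. No other vertex is a cut vertex either.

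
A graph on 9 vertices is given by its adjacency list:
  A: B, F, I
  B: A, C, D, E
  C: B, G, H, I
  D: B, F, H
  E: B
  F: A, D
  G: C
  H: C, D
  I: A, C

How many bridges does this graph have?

The edges on the cycle C-B-D-H-C are not bridges since each lies on that cycle.
But removing C-G disconnects C from G; removing E-B disconnects E from B — these are bridges.
That makes 2 bridges.

2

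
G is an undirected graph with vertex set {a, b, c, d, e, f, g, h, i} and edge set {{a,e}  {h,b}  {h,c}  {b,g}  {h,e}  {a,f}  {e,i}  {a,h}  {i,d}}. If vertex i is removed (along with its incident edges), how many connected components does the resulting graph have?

With i gone, the remaining components are: {d}; {a, b, c, e, f, g, h}.
That is 2 components.

2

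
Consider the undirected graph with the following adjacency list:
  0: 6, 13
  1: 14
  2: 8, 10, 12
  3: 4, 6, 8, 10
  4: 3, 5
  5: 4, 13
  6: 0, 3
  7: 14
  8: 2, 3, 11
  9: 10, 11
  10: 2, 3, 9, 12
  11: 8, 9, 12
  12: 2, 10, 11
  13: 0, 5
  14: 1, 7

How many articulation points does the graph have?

2

Removing 3 increases the component count from 2 to 3, so 3 is a cut vertex.
Removing 14 increases the component count from 2 to 3, so 14 is a cut vertex.
By contrast removing 0 leaves 2 components; it is not a cut vertex. No other vertex is a cut vertex either.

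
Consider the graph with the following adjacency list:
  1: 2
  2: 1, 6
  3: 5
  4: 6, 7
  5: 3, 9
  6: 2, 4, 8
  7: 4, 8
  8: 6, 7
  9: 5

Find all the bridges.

The edges on the cycle 7-8-6-4-7 are not bridges since each lies on that cycle.
But removing 2-1 disconnects 2 from 1; removing 6-2 disconnects 6 from 2; removing 3-5 disconnects 3 from 5; removing 9-5 disconnects 9 from 5 — these are bridges.

1-2, 2-6, 3-5, 5-9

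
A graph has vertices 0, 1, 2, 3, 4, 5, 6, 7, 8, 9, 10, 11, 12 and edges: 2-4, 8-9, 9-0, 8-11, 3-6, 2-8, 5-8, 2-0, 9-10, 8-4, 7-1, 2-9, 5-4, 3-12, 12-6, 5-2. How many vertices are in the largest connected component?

8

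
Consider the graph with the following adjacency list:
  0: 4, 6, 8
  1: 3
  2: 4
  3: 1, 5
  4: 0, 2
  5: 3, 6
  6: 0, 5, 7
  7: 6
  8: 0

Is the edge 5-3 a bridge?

Yes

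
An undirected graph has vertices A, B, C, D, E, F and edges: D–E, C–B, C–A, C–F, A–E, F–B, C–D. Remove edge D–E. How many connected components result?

D and E are still connected via D-C-A-E, so the component count stays at 1.

1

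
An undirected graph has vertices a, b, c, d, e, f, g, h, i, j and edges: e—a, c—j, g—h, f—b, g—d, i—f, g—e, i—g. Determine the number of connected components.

Starting from c we can reach c, j. That is one component of size 2.
Starting from a we can reach a, b, d, e, f, g, h, i. That is one component of size 8.
Total: 2 components.

2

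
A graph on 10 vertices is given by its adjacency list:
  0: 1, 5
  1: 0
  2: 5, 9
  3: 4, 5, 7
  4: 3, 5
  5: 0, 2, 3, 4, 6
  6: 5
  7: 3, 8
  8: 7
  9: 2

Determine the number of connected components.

1

Starting from 0 we can reach 0, 1, 2, 3, 4, 5, 6, 7, 8, 9. That is one component of size 10.
Total: 1 component.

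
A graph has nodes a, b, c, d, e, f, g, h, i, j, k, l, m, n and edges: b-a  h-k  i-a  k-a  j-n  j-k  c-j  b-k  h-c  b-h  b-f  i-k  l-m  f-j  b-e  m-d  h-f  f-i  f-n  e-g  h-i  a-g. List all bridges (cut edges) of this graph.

The edges on the cycle b-h-f-i-k-a-b are not bridges since each lies on that cycle.
But removing m-d disconnects m from d; removing l-m disconnects l from m — these are bridges.

d-m, l-m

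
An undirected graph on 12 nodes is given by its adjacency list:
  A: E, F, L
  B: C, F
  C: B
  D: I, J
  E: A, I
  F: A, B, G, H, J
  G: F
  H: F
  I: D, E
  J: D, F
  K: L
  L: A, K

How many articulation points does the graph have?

4

Removing A increases the component count from 1 to 2, so A is a cut vertex.
Removing B increases the component count from 1 to 2, so B is a cut vertex.
Removing F increases the component count from 1 to 4, so F is a cut vertex.
Likewise L is a cut vertex.
By contrast removing D leaves 1 component; it is not a cut vertex. No other vertex is a cut vertex either.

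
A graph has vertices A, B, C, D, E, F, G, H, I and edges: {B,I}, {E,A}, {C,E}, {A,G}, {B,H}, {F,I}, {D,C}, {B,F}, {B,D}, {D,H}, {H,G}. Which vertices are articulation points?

B

Removing B increases the component count from 1 to 2, so B is a cut vertex.
By contrast removing I leaves 1 component; it is not a cut vertex. No other vertex is a cut vertex either.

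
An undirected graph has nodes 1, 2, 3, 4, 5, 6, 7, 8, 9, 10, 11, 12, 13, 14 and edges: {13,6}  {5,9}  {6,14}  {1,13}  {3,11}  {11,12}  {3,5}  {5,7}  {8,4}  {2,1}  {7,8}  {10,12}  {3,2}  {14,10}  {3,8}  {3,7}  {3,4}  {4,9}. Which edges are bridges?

none

The edges on the cycle 3-2-1-13-6-14-10-12-11-3 are not bridges since each lies on that cycle.
Every edge lies on some cycle, so there are no bridges.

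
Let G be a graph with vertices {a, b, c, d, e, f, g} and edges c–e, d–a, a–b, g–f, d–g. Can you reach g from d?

Yes

From d we can reach a, b, d, f, g, which includes g.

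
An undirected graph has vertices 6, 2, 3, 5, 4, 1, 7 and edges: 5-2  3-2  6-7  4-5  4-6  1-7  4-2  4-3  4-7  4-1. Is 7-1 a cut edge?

After removing 7-1, the path 7-4-1 still connects them, so the edge is not a bridge.

No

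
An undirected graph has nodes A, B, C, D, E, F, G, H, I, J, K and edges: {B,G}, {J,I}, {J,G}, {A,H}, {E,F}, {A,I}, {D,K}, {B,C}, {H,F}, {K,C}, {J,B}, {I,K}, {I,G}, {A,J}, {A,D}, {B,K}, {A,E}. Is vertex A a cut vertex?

Yes

Deleting A raises the number of components from 1 to 2, so A is a cut vertex.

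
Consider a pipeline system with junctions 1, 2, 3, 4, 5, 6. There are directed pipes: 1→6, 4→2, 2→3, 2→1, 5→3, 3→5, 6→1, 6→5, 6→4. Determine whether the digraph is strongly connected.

There is no directed path from 5 to 1, so the graph is not strongly connected.

No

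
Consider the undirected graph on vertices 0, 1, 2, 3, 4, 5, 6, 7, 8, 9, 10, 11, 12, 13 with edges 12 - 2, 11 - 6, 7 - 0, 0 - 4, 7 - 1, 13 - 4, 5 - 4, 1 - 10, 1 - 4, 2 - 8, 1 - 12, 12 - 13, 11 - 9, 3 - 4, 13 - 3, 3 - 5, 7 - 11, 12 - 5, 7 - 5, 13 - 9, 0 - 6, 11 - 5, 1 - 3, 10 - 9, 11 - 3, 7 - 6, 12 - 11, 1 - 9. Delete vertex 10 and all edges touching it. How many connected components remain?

1

With 10 gone, the remaining components are: {0, 1, 2, 3, 4, 5, 6, 7, 8, 9, 11, 12, 13}.
That is 1 component.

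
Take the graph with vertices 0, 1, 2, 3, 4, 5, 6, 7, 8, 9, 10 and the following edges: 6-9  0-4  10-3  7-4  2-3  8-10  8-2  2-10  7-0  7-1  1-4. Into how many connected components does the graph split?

4

5 is isolated — a component by itself.
Starting from 6 we can reach 6, 9. That is one component of size 2.
Starting from 0 we can reach 0, 1, 4, 7. That is one component of size 4.
Starting from 2 we can reach 2, 3, 8, 10. That is one component of size 4.
Total: 4 components.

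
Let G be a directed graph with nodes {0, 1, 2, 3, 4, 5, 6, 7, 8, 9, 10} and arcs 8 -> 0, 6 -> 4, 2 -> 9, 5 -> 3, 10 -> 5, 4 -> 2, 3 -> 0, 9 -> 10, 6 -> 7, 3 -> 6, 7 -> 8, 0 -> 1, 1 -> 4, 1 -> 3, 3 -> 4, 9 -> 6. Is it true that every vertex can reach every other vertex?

Yes

From 10 we can reach every vertex (0, 1, 2, 3, 4, 5, 6, 7, 8, 9, 10), and every vertex can reach 10 (0, 1, 2, 3, 4, 5, 6, 7, 8, 9, 10). So the whole graph is one strongly connected component.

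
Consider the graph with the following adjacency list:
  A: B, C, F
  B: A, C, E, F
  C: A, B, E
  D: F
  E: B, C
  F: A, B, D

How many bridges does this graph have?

The edges on the cycle B-F-A-C-B are not bridges since each lies on that cycle.
But removing D-F disconnects D from F — this is a bridge.

1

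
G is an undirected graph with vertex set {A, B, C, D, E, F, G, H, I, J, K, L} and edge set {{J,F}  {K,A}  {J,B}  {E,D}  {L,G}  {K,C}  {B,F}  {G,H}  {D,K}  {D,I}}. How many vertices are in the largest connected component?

6

Starting from G we can reach G, H, L. That is one component of size 3.
Starting from B we can reach B, F, J. That is one component of size 3.
Starting from A we can reach A, C, D, E, I, K. That is one component of size 6.
The largest has 6 vertices.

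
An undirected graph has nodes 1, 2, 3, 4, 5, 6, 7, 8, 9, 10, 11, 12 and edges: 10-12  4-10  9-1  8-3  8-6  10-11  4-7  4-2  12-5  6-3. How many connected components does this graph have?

Starting from 1 we can reach 1, 9. That is one component of size 2.
Starting from 3 we can reach 3, 6, 8. That is one component of size 3.
Starting from 2 we can reach 2, 4, 5, 7, 10, 11, 12. That is one component of size 7.
Total: 3 components.

3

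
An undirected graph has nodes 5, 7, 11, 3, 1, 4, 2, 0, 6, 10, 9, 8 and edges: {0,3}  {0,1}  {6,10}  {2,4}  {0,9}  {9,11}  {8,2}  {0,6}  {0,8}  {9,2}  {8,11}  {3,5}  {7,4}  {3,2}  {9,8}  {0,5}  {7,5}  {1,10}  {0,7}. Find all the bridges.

none

The edges on the cycle 0-3-5-0 are not bridges since each lies on that cycle.
Every edge lies on some cycle, so there are no bridges.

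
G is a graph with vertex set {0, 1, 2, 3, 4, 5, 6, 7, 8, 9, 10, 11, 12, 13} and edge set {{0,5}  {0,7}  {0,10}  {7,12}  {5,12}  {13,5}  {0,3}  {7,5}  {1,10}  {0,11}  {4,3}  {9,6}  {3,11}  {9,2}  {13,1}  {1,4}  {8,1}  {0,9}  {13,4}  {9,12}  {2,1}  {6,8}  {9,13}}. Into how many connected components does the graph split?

Starting from 0 we can reach 0, 1, 2, 3, 4, 5, 6, 7, 8, 9, 10, 11, 12, 13. That is one component of size 14.
Total: 1 component.

1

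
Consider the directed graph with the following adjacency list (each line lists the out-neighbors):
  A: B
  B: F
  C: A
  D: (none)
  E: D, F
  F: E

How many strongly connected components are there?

{E, F} are all mutually reachable — one SCC of size 2.
{B} is an SCC by itself.
{D} is an SCC by itself.
{A} is an SCC by itself.
{C} is an SCC by itself.
That gives 5 strongly connected components.

5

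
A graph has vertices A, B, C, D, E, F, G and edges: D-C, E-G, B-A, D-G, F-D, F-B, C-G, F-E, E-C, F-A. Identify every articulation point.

F

Removing F increases the component count from 1 to 2, so F is a cut vertex.
By contrast removing G leaves 1 component; it is not a cut vertex. No other vertex is a cut vertex either.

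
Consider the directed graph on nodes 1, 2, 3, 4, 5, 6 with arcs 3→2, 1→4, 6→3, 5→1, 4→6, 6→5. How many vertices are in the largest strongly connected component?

{1, 4, 5, 6} are all mutually reachable — one SCC of size 4.
{2} is an SCC by itself.
{3} is an SCC by itself.
The largest has 4 vertices.

4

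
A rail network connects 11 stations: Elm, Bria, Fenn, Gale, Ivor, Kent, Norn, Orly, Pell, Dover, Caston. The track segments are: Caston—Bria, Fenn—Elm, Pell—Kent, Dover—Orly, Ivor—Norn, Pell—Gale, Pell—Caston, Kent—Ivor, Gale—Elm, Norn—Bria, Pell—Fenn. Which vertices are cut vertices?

Removing Pell increases the component count from 2 to 3, so Pell is a cut vertex.
By contrast removing Caston leaves 2 components; it is not a cut vertex. No other vertex is a cut vertex either.

Pell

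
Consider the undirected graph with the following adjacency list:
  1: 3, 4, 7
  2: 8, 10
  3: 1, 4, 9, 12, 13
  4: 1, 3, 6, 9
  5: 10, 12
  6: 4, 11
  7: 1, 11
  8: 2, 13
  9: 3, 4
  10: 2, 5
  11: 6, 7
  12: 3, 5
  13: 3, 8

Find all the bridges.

none

The edges on the cycle 3-1-7-11-6-4-3 are not bridges since each lies on that cycle.
Every edge lies on some cycle, so there are no bridges.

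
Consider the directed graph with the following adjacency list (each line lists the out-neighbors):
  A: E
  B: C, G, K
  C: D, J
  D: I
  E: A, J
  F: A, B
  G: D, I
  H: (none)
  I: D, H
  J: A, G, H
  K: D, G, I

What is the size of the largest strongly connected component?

{A, E, J} are all mutually reachable — one SCC of size 3.
{D, I} are all mutually reachable — one SCC of size 2.
{F} is an SCC by itself.
{C} is an SCC by itself.
{H} is an SCC by itself.
(and 3 more singleton SCCs)
The largest has 3 vertices.

3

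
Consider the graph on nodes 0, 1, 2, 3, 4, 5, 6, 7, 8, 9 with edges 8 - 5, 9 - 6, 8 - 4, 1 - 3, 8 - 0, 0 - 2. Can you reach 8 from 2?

Yes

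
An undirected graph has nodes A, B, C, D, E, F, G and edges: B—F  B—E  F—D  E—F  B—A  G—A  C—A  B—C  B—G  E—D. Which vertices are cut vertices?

Removing B increases the component count from 1 to 2, so B is a cut vertex.
By contrast removing D leaves 1 component; it is not a cut vertex. No other vertex is a cut vertex either.

B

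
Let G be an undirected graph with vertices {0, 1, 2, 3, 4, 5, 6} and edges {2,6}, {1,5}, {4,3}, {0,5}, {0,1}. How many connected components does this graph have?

Starting from 2 we can reach 2, 6. That is one component of size 2.
Starting from 3 we can reach 3, 4. That is one component of size 2.
Starting from 0 we can reach 0, 1, 5. That is one component of size 3.
Total: 3 components.

3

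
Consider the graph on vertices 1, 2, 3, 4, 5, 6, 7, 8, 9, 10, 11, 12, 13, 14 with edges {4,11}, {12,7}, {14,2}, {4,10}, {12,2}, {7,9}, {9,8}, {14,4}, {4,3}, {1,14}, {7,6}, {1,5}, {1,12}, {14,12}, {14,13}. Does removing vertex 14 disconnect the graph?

Deleting 14 raises the number of components from 1 to 3, so 14 is a cut vertex.

Yes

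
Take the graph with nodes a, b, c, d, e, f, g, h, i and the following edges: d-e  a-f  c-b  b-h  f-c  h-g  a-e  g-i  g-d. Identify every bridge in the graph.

g-i

The edges on the cycle a-f-c-b-h-g-d-e-a are not bridges since each lies on that cycle.
But removing i-g disconnects i from g — this is a bridge.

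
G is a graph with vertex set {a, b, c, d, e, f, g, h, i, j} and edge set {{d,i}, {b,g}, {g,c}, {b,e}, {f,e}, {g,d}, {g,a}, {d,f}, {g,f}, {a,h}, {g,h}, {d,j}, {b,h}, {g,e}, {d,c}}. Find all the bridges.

The edges on the cycle b-g-a-h-b are not bridges since each lies on that cycle.
But removing d–j disconnects d from j; removing d–i disconnects d from i — these are bridges.

d-i, d-j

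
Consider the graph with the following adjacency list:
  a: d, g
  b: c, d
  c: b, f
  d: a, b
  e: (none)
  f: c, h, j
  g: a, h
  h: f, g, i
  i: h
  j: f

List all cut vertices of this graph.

f, h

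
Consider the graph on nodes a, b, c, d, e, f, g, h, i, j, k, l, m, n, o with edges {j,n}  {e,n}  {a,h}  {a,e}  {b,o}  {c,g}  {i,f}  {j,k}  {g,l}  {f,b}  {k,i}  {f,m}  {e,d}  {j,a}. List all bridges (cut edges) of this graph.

a-h, b-f, b-o, c-g, d-e, f-i, f-m, g-l, i-k, j-k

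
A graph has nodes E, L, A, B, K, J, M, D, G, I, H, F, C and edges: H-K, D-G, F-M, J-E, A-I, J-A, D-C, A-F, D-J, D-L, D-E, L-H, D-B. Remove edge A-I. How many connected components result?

Before removal there is 1 component.
A-I is a bridge — removing it separates A's side from I's side.
After removal: 2 components.

2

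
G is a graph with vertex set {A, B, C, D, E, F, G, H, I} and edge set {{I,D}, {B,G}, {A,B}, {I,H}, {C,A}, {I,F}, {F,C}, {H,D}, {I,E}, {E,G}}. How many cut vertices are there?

Removing I increases the component count from 1 to 2, so I is a cut vertex.
By contrast removing G leaves 1 component; it is not a cut vertex. No other vertex is a cut vertex either.

1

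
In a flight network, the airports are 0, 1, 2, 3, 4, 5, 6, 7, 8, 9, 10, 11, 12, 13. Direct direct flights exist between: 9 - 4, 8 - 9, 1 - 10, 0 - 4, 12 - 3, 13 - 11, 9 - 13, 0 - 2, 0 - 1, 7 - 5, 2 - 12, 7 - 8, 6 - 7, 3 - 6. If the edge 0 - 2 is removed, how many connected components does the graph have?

1

0 and 2 are still connected via 0-4-9-8-7-6-3-12-2, so the component count stays at 1.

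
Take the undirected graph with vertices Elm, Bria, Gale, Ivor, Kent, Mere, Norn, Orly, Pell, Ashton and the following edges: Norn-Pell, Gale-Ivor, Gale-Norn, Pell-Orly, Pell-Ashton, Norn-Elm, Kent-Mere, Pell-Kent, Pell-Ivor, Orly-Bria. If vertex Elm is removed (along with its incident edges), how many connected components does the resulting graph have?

1

With Elm gone, the remaining components are: {Bria, Gale, Ivor, Kent, Mere, Norn, Orly, Pell, Ashton}.
That is 1 component.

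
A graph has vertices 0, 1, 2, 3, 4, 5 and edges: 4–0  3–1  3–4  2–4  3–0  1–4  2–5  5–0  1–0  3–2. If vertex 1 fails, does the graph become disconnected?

Deleting 1 leaves 1 component (was 1) (its neighbors 0, 3, 4 remain connected to each other), so 1 is not a cut vertex.

No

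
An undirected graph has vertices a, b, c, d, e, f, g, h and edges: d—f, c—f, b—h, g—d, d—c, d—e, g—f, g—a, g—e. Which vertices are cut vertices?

g

Removing g increases the component count from 2 to 3, so g is a cut vertex.
By contrast removing f leaves 2 components; it is not a cut vertex. No other vertex is a cut vertex either.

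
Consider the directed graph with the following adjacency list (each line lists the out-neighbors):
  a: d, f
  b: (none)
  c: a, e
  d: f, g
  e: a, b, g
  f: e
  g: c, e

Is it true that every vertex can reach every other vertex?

No

There is no directed path from b to g, so the graph is not strongly connected.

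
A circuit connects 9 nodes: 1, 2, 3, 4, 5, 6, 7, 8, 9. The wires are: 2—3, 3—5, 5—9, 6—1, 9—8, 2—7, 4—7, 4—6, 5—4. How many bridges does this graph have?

4

The edges on the cycle 2-3-5-4-7-2 are not bridges since each lies on that cycle.
But removing 6—1 disconnects 6 from 1; removing 5—9 disconnects 5 from 9; removing 4—6 disconnects 4 from 6; removing 8—9 disconnects 8 from 9 — these are bridges.
That makes 4 bridges.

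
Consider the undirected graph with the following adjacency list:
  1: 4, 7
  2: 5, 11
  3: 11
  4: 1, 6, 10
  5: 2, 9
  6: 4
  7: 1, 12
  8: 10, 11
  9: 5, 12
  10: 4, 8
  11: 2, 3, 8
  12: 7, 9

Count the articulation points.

Removing 4 increases the component count from 1 to 2, so 4 is a cut vertex.
Removing 11 increases the component count from 1 to 2, so 11 is a cut vertex.
By contrast removing 12 leaves 1 component; it is not a cut vertex. No other vertex is a cut vertex either.

2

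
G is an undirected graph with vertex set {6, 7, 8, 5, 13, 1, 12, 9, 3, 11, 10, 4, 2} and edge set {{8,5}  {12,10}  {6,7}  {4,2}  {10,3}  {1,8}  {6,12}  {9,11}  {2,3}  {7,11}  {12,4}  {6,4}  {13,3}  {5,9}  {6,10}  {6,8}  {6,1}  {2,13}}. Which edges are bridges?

none

The edges on the cycle 6-12-4-6 are not bridges since each lies on that cycle.
Every edge lies on some cycle, so there are no bridges.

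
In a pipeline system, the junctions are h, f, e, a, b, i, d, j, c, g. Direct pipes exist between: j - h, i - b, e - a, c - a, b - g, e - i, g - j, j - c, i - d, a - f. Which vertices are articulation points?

a, i, j

Removing a increases the component count from 1 to 2, so a is a cut vertex.
Removing i increases the component count from 1 to 2, so i is a cut vertex.
Removing j increases the component count from 1 to 2, so j is a cut vertex.
By contrast removing d leaves 1 component; it is not a cut vertex. No other vertex is a cut vertex either.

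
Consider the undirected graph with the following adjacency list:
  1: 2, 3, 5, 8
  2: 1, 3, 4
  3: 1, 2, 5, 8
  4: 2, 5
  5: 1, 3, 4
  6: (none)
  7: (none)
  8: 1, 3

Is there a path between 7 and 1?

The component containing 7 is {7}, and 1 is not in it.

No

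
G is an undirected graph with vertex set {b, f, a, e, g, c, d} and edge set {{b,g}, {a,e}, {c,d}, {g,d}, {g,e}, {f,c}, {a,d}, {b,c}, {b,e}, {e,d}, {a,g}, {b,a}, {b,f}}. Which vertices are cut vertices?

none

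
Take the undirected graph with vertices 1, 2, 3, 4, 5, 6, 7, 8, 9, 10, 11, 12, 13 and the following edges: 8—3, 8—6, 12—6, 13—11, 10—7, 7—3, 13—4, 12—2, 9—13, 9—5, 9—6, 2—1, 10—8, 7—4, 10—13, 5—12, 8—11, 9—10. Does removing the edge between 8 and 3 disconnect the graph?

After removing 8—3, the path 8-10-7-3 still connects them, so the edge is not a bridge.

No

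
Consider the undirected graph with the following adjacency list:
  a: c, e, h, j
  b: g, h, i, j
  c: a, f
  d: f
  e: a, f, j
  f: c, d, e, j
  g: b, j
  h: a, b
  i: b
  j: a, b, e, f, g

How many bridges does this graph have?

The edges on the cycle j-g-b-h-a-j are not bridges since each lies on that cycle.
But removing f-d disconnects f from d; removing i-b disconnects i from b — these are bridges.
That makes 2 bridges.

2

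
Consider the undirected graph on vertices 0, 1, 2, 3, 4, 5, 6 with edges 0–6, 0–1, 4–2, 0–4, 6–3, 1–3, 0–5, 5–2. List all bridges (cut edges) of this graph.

none

The edges on the cycle 0-1-3-6-0 are not bridges since each lies on that cycle.
Every edge lies on some cycle, so there are no bridges.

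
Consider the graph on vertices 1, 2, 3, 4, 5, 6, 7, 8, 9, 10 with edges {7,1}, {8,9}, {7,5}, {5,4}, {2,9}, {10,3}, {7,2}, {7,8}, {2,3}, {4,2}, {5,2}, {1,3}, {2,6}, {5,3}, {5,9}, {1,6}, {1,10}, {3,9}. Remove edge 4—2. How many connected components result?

1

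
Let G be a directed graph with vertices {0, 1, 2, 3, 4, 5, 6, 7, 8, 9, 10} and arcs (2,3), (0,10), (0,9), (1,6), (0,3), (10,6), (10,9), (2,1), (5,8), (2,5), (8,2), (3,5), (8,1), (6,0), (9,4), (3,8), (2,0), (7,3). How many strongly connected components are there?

4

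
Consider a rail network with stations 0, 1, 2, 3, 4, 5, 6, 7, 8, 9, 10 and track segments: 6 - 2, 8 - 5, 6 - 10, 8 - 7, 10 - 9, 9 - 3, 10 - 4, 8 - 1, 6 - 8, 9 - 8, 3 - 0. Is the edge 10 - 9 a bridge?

After removing 10 - 9, the path 10-6-8-9 still connects them, so the edge is not a bridge.

No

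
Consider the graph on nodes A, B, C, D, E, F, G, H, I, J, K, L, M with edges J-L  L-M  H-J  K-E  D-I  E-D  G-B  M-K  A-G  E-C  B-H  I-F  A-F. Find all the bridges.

C-E

The edges on the cycle A-G-B-H-J-L-M-K-E-D-I-F-A are not bridges since each lies on that cycle.
But removing E-C disconnects E from C — this is a bridge.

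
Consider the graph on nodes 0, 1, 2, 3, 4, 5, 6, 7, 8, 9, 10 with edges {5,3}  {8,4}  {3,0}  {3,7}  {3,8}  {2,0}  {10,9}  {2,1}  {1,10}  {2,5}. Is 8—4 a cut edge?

Removing 8—4 leaves no path between 8 and 4: the component count goes from 2 to 3. So it is a bridge.

Yes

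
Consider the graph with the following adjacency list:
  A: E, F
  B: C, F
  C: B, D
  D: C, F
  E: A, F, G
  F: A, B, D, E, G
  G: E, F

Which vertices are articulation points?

F

Removing F increases the component count from 1 to 2, so F is a cut vertex.
By contrast removing B leaves 1 component; it is not a cut vertex. No other vertex is a cut vertex either.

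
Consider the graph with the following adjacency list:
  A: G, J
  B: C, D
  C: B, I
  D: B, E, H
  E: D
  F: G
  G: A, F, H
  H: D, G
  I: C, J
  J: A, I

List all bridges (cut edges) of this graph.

D-E, F-G

The edges on the cycle G-H-D-B-C-I-J-A-G are not bridges since each lies on that cycle.
But removing E-D disconnects E from D; removing G-F disconnects G from F — these are bridges.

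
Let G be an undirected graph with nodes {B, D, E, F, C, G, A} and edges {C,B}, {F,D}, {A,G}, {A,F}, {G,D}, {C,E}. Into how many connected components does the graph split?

2

Starting from B we can reach B, C, E. That is one component of size 3.
Starting from A we can reach A, D, F, G. That is one component of size 4.
Total: 2 components.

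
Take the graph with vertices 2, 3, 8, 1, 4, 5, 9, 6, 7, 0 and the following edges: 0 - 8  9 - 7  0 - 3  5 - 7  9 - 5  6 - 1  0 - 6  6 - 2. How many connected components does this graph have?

4 is isolated — a component by itself.
Starting from 5 we can reach 5, 7, 9. That is one component of size 3.
Starting from 0 we can reach 0, 1, 2, 3, 6, 8. That is one component of size 6.
Total: 3 components.

3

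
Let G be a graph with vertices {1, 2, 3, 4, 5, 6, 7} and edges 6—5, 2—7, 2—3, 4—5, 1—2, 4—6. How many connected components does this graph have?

2

Starting from 4 we can reach 4, 5, 6. That is one component of size 3.
Starting from 1 we can reach 1, 2, 3, 7. That is one component of size 4.
Total: 2 components.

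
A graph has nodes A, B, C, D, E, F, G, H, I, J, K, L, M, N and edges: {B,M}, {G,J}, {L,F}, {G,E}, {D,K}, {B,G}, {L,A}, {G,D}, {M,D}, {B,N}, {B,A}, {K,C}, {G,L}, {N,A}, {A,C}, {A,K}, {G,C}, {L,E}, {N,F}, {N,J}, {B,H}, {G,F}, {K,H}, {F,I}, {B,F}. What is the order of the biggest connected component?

Starting from A we can reach A, B, C, D, E, F, G, H, I, J, K, L, M, N. That is one component of size 14.
The largest has 14 vertices.

14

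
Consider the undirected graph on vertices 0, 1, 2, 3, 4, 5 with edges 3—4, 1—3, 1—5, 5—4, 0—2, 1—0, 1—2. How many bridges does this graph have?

0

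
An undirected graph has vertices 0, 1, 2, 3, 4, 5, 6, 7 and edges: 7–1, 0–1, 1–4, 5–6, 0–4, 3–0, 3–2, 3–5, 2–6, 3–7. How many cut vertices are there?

Removing 3 increases the component count from 1 to 2, so 3 is a cut vertex.
By contrast removing 4 leaves 1 component; it is not a cut vertex. No other vertex is a cut vertex either.

1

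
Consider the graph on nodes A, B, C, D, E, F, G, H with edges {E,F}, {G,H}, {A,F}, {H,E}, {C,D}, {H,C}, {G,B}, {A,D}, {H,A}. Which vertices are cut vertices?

G, H

Removing G increases the component count from 1 to 2, so G is a cut vertex.
Removing H increases the component count from 1 to 2, so H is a cut vertex.
By contrast removing E leaves 1 component; it is not a cut vertex. No other vertex is a cut vertex either.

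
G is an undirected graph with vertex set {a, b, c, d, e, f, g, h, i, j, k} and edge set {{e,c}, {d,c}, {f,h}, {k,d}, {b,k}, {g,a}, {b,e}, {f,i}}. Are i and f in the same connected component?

From i we can reach f, h, i, which includes f.

Yes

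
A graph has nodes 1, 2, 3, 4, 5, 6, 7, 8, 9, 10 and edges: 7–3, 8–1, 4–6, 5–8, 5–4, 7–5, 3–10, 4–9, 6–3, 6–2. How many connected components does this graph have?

1

Starting from 1 we can reach 1, 2, 3, 4, 5, 6, 7, 8, 9, 10. That is one component of size 10.
Total: 1 component.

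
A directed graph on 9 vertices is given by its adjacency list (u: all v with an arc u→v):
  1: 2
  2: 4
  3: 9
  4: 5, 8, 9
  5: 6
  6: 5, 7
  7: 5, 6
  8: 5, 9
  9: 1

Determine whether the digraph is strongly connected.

There is no directed path from 7 to 4, so the graph is not strongly connected.

No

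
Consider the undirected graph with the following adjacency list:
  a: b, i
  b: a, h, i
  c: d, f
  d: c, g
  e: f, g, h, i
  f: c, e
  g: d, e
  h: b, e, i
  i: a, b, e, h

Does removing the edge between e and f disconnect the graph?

No

After removing e-f, the path e-g-d-c-f still connects them, so the edge is not a bridge.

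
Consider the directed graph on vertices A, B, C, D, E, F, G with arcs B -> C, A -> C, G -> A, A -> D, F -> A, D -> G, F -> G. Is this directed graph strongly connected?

No

There is no directed path from G to E, so the graph is not strongly connected.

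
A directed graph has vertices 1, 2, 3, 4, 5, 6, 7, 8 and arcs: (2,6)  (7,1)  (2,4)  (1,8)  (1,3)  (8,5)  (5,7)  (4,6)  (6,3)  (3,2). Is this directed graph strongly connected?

No

There is no directed path from 6 to 1, so the graph is not strongly connected.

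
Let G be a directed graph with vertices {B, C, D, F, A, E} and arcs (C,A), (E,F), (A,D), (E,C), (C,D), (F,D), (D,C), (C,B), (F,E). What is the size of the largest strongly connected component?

{A, C, D} are all mutually reachable — one SCC of size 3.
{E, F} are all mutually reachable — one SCC of size 2.
{B} is an SCC by itself.
The largest has 3 vertices.

3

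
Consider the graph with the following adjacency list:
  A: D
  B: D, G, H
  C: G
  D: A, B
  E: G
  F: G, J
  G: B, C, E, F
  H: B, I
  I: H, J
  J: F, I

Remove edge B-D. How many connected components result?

Before removal there is 1 component.
B-D is a bridge — removing it separates B's side from D's side.
After removal: 2 components.

2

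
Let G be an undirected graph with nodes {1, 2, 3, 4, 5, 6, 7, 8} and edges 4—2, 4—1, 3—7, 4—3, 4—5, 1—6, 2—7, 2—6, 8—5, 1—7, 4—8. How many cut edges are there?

0

The edges on the cycle 4-8-5-4 are not bridges since each lies on that cycle.
Every edge lies on some cycle, so there are no bridges.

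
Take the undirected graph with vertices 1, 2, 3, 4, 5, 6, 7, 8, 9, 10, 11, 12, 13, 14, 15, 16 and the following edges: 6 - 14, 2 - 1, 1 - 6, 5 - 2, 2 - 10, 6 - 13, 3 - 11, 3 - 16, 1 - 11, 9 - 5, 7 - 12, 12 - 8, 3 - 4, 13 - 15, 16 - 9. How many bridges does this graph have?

The edges on the cycle 3-16-9-5-2-1-11-3 are not bridges since each lies on that cycle.
But removing 3 - 4 disconnects 3 from 4; removing 13 - 6 disconnects 13 from 6; removing 7 - 12 disconnects 7 from 12; removing 14 - 6 disconnects 14 from 6 — these are bridges.
In total 8 edges are bridges.

8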